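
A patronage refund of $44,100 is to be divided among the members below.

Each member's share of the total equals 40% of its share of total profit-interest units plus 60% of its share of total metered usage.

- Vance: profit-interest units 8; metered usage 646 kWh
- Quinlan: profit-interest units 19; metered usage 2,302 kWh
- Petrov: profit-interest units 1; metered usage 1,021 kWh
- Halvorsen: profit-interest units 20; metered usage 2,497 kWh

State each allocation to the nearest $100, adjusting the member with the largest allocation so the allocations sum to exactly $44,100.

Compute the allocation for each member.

Vance: $5,600; Quinlan: $16,400; Petrov: $4,500; Halvorsen: $17,600

Profit-interest units total 48; metered usage total 6,466.
Combined weights (40% profit-interest units + 60% metered usage): Vance 0.1266; Quinlan 0.3719; Petrov 0.1031; Halvorsen 0.3984.
Proportional shares: Vance 5,583.54; Quinlan 16,402.69; Petrov 4,545.61; Halvorsen 17,568.16.
After rounding ($100): Vance $5,600; Quinlan $16,400; Petrov $4,500; Halvorsen $17,600. Sum = $44,100.
No rounding difference to absorb.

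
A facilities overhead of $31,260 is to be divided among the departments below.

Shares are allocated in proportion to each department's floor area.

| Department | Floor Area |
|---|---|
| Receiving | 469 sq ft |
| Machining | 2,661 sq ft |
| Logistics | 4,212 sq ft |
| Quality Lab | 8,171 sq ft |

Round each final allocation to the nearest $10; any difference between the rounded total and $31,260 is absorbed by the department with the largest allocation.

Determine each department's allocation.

Sum of floor area: 15,513.
Pro-rata amounts: Receiving 469/15,513 × $31,260 = 945.07; Machining 2,661/15,513 × $31,260 = 5,362.14; Logistics 4,212/15,513 × $31,260 = 8,487.53; Quality Lab 8,171/15,513 × $31,260 = 16,465.25.
At nearest $10: Receiving $950; Machining $5,360; Logistics $8,490; Quality Lab $16,470. Sum = $31,270.
Difference $31,260 − $31,270 = −$10 applied to largest allocation (Quality Lab): Quality Lab becomes $16,460.

Receiving: $950; Machining: $5,360; Logistics: $8,490; Quality Lab: $16,460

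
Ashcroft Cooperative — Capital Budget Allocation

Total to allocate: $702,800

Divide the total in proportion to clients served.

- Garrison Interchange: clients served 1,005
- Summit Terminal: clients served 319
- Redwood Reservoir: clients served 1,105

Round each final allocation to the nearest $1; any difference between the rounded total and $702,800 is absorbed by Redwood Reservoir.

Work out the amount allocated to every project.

Clients served total: 2,429.
Raw shares: Garrison Interchange 1,005/2,429 × $702,800 = 290,783.86; Summit Terminal 319/2,429 × $702,800 = 92,298.56; Redwood Reservoir 1,105/2,429 × $702,800 = 319,717.58.
At nearest $1: Garrison Interchange $290,784; Summit Terminal $92,299; Redwood Reservoir $319,718. Sum = $702,801.
Difference $702,800 − $702,801 = −$1 applied to Redwood Reservoir: Redwood Reservoir becomes $319,717.

Garrison Interchange: $290,784; Summit Terminal: $92,299; Redwood Reservoir: $319,717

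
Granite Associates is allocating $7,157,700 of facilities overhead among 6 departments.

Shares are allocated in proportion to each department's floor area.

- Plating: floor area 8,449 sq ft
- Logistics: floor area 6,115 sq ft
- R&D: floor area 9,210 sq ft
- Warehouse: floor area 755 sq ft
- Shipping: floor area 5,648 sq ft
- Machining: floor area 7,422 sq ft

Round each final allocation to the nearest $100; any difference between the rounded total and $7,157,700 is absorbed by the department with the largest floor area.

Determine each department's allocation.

Plating: $1,608,400 | Logistics: $1,164,100 | R&D: $1,753,400 | Warehouse: $143,700 | Shipping: $1,075,200 | Machining: $1,412,900

Sum of floor area: 8,449 + 6,115 + 9,210 + 755 + 5,648 + 7,422 = 37,599.
Proportional shares: Plating 1,608,431.27; Logistics 1,164,109.03; R&D 1,753,302.40; Warehouse 143,728.92; Shipping 1,075,206.51; Machining 1,412,921.87.
At nearest $100: Plating $1,608,400; Logistics $1,164,100; R&D $1,753,300; Warehouse $143,700; Shipping $1,075,200; Machining $1,412,900. Sum = $7,157,600.
Difference $7,157,700 − $7,157,600 = +$100 applied to largest floor area (R&D): R&D becomes $1,753,400.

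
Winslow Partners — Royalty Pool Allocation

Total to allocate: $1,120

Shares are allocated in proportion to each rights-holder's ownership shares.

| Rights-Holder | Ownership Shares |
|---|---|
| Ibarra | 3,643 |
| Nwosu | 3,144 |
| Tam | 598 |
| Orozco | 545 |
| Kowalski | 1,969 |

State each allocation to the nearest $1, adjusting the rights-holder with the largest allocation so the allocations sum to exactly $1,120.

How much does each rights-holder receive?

Ownership shares total: 9,899.
Unrounded shares: Ibarra 3,643/9,899 × $1,120 = 412.18; Nwosu 3,144/9,899 × $1,120 = 355.72; Tam 598/9,899 × $1,120 = 67.66; Orozco 545/9,899 × $1,120 = 61.66; Kowalski 1,969/9,899 × $1,120 = 222.78.
After rounding ($1): Ibarra $412; Nwosu $356; Tam $68; Orozco $62; Kowalski $223. Sum = $1,121.
Difference $1,120 − $1,121 = −$1 applied to largest allocation (Ibarra): Ibarra becomes $411.

Ibarra: $411 · Nwosu: $356 · Tam: $68 · Orozco: $62 · Kowalski: $223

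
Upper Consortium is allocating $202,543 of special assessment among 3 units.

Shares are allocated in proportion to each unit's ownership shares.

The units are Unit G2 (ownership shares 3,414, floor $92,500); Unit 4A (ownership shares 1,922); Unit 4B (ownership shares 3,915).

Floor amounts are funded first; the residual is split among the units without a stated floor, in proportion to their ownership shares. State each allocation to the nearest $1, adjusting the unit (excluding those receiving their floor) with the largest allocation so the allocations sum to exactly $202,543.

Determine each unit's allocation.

Fund the minimums — Unit G2 $92,500. Remaining pool $110,043.
Remaining pool split over remaining ownership shares 5,837: Unit 4A 36,234.82 → $36,235; Unit 4B 73,808.18 → $73,808.

Unit G2: $92,500 | Unit 4A: $36,235 | Unit 4B: $73,808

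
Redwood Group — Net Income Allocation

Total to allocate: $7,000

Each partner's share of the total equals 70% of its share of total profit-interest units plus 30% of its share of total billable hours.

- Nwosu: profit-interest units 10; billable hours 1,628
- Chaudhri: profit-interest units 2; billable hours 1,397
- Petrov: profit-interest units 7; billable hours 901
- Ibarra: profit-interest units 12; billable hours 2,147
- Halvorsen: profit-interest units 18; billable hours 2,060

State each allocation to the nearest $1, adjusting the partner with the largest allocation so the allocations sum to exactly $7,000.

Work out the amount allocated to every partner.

Totals — profit-interest units 49, billable hours 8,133.
Composite weights (70% profit-interest units + 30% billable hours): Nwosu 0.2029; Chaudhri 0.0801; Petrov 0.1332; Ibarra 0.2506; Halvorsen 0.3331.
Unrounded shares: Nwosu 1,420.36; Chaudhri 560.72; Petrov 932.64; Ibarra 1,754.37; Halvorsen 2,331.91.
At nearest $1: Nwosu $1,420; Chaudhri $561; Petrov $933; Ibarra $1,754; Halvorsen $2,332. Sum = $7,000.
Sum already equals the total — no adjustment.

Nwosu: $1,420 | Chaudhri: $561 | Petrov: $933 | Ibarra: $1,754 | Halvorsen: $2,332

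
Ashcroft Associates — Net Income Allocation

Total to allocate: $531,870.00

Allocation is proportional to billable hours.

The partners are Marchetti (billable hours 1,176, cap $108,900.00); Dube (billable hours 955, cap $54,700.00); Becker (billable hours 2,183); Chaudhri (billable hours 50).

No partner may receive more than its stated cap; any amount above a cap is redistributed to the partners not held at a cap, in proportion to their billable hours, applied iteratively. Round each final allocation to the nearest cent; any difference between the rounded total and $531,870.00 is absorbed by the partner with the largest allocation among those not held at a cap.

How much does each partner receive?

Total billable hours = 4,364.
Proportional shares (ignoring caps): Marchetti 143,327.0211; Dube 116,392.2663; Becker 266,056.8767; Chaudhri 6,093.8359.
Capped: Marchetti ($108,900.00), Dube ($54,700.00); remaining pool $368,270.00 reallocated over remaining billable hours 2,233.
Shares after redistribution: Becker 360,023.9185 → $360,023.92; Chaudhri 8,246.0815 → $8,246.08.

Marchetti: $108,900.00; Dube: $54,700.00; Becker: $360,023.92; Chaudhri: $8,246.08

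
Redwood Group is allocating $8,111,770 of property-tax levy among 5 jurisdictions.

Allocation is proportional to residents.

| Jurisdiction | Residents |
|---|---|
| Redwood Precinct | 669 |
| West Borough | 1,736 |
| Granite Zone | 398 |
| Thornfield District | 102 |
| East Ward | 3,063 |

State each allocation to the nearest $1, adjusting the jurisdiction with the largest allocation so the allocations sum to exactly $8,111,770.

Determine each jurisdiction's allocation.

Sum of residents: 5,968.
Pro-rata amounts: Redwood Precinct 669/5,968 × $8,111,770 = 909,312.02; West Borough 1,736/5,968 × $8,111,770 = 2,359,589.93; Granite Zone 398/5,968 × $8,111,770 = 540,965.89; Thornfield District 102/5,968 × $8,111,770 = 138,639.501; East Ward 3,063/5,968 × $8,111,770 = 4,163,262.65.
Rounded to nearest $1: Redwood Precinct $909,312; West Borough $2,359,590; Granite Zone $540,966; Thornfield District $138,640; East Ward $4,163,263. Sum = $8,111,771.
Difference $8,111,770 − $8,111,771 = −$1 applied to largest allocation (East Ward): East Ward becomes $4,163,262.

Redwood Precinct: $909,312; West Borough: $2,359,590; Granite Zone: $540,966; Thornfield District: $138,640; East Ward: $4,163,262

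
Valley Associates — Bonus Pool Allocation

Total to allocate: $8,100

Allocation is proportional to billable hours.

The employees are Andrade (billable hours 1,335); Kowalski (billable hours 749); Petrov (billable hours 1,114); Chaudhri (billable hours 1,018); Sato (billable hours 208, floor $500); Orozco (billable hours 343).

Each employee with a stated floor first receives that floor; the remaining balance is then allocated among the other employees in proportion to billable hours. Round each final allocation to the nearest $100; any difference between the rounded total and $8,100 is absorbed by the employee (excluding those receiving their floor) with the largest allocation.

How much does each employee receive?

Guaranteed amounts: Sato $500. Remaining pool $7,600.
Remaining pool split over remaining billable hours 4,559: Andrade 2,225.49 → $2,200; Kowalski 1,248.61 → $1,200; Petrov 1,857.07 → $1,900; Chaudhri 1,697.04 → $1,700; Orozco 571.79 → $600.

Andrade: $2,200 · Kowalski: $1,200 · Petrov: $1,900 · Chaudhri: $1,700 · Sato: $500 · Orozco: $600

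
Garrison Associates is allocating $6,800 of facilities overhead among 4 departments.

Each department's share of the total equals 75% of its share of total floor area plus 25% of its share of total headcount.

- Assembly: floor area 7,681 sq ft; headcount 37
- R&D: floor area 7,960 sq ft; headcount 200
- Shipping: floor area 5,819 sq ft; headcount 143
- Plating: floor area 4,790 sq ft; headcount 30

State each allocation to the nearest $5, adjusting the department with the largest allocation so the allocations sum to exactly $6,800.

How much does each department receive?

Assembly: $1,645 · R&D: $2,375 · Shipping: $1,725 · Plating: $1,055

Floor area total 26,250; headcount total 410.
Blended shares (75% floor area + 25% headcount): Assembly 0.2420; R&D 0.3494; Shipping 0.2535; Plating 0.1551.
Unrounded shares: Assembly 1,645.72; R&D 2,375.78; Shipping 1,723.48; Plating 1,055.02.
At nearest $5: Assembly $1,645; R&D $2,375; Shipping $1,725; Plating $1,055. Sum = $6,800.
Sum already equals the total — no adjustment.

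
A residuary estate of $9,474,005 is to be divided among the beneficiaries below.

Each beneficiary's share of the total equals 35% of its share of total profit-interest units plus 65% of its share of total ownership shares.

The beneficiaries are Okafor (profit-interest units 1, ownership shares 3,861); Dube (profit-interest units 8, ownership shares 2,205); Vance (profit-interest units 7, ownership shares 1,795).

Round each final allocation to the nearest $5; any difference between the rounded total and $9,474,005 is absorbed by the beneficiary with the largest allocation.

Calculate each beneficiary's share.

Okafor: $3,231,850; Dube: $3,385,290; Vance: $2,856,865

Totals — profit-interest units 16, ownership shares 7,861.
Blended shares (35% profit-interest units + 65% ownership shares): Okafor 0.3411; Dube 0.3573; Vance 0.3015.
Raw shares: Okafor 3,231,850.99; Dube 3,385,290.61; Vance 2,856,863.40.
Rounded to nearest $5: Okafor $3,231,850; Dube $3,385,290; Vance $2,856,865. Sum = $9,474,005.
No rounding difference to absorb.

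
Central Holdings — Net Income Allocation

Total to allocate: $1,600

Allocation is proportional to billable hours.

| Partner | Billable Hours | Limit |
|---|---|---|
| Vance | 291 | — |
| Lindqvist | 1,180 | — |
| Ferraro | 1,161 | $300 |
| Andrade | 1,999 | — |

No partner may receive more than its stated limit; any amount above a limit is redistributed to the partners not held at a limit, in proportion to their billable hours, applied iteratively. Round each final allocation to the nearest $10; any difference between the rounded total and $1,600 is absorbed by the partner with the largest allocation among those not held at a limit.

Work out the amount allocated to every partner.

Vance: $110; Lindqvist: $440; Ferraro: $300; Andrade: $750

Billable hours total: 4,631.
Unconstrained shares: Vance 100.54; Lindqvist 407.69; Ferraro 401.12; Andrade 690.65.
Cap binds for Ferraro ($300); remaining pool $1,300 reallocated over remaining billable hours 3,470.
Redistributed shares: Vance 109.02 → $110; Lindqvist 442.07 → $440; Andrade 748.90 → $750.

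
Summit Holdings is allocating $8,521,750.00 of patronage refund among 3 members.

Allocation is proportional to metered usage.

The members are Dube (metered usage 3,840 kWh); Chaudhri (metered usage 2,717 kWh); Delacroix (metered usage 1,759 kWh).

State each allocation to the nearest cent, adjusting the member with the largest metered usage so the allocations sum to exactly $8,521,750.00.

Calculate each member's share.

Total metered usage = 3,840 + 2,717 + 1,759 = 8,316.
Raw shares: Dube 3,935,007.21501; Chaudhri 2,784,222.5529; Delacroix 1,802,520.2321.
Rounded to nearest cent: Dube $3,935,007.22; Chaudhri $2,784,222.55; Delacroix $1,802,520.23. Sum = $8,521,750.00.
No rounding difference to absorb.

Dube: $3,935,007.22 | Chaudhri: $2,784,222.55 | Delacroix: $1,802,520.23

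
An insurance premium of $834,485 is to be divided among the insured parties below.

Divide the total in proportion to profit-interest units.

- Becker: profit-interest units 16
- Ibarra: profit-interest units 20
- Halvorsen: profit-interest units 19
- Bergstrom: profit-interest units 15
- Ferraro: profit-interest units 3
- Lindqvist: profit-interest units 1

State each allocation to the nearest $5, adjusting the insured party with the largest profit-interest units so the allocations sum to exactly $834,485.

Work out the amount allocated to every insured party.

Becker: $180,430; Ibarra: $225,540; Halvorsen: $214,260; Bergstrom: $169,150; Ferraro: $33,830; Lindqvist: $11,275

Profit-interest units total: 74.
Unrounded shares: Becker 16/74 × $834,485 = 180,429.19; Ibarra 20/74 × $834,485 = 225,536.49; Halvorsen 19/74 × $834,485 = 214,259.66; Bergstrom 15/74 × $834,485 = 169,152.36; Ferraro 3/74 × $834,485 = 33,830.47; Lindqvist 1/74 × $834,485 = 11,276.82.
After rounding ($5): Becker $180,430; Ibarra $225,535; Halvorsen $214,260; Bergstrom $169,150; Ferraro $33,830; Lindqvist $11,275. Sum = $834,480.
Difference $834,485 − $834,480 = +$5 applied to largest profit-interest units (Ibarra): Ibarra becomes $225,540.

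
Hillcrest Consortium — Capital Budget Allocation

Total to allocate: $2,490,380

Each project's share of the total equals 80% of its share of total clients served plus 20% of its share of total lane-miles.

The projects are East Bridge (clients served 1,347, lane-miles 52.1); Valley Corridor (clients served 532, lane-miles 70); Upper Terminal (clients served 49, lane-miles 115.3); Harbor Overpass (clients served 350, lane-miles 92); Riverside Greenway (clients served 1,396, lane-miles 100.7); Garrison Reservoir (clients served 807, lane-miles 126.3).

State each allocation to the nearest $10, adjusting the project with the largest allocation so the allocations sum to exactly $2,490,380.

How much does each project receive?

Clients served total 4,481; lane-miles total 556.4.
Combined weights (80% clients served + 20% lane-miles): East Bridge 0.2592; Valley Corridor 0.1201; Upper Terminal 0.0502; Harbor Overpass 0.0956; Riverside Greenway 0.2854; Garrison Reservoir 0.1895.
Pro-rata amounts: East Bridge 645,530.33; Valley Corridor 299,195.63; Upper Terminal 124,999.77; Harbor Overpass 237,970.22; Riverside Greenway 710,821.85; Garrison Reservoir 471,862.20.
Rounded to nearest $10: East Bridge $645,530; Valley Corridor $299,200; Upper Terminal $125,000; Harbor Overpass $237,970; Riverside Greenway $710,820; Garrison Reservoir $471,860. Sum = $2,490,380.
No rounding difference to absorb.

East Bridge: $645,530; Valley Corridor: $299,200; Upper Terminal: $125,000; Harbor Overpass: $237,970; Riverside Greenway: $710,820; Garrison Reservoir: $471,860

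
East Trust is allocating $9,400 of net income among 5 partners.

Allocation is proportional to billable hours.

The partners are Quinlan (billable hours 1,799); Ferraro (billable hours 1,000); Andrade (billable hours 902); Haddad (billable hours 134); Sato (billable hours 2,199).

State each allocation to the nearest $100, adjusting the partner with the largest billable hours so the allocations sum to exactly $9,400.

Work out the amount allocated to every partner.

Quinlan: $2,800 | Ferraro: $1,600 | Andrade: $1,400 | Haddad: $200 | Sato: $3,400

Sum of billable hours: 1,799 + 1,000 + 902 + 134 + 2,199 = 6,034.
Unrounded shares: Quinlan 2,802.55; Ferraro 1,557.84; Andrade 1,405.17; Haddad 208.75; Sato 3,425.69.
Rounded to nearest $100: Quinlan $2,800; Ferraro $1,600; Andrade $1,400; Haddad $200; Sato $3,400. Sum = $9,400.
Rounded total matches; no reconciliation needed.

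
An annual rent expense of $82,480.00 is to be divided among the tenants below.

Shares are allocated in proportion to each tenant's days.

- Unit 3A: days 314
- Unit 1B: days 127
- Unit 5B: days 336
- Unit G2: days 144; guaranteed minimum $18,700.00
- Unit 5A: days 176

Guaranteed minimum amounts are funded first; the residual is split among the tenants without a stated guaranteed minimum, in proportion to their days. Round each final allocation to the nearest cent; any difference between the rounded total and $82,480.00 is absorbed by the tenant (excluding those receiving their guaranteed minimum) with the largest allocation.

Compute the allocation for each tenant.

Minimums first: Unit G2 $18,700.00. Balance $63,780.00.
Balance split over remaining days 953: Unit 3A 21,014.6065 → $21,014.61; Unit 1B 8,499.5383 → $8,499.54; Unit 5B 22,486.9675 → $22,486.97; Unit 5A 11,778.8877 → $11,778.89.
Rounding difference −$0.01 applied to Unit 5B → $22,486.96.

Unit 3A: $21,014.61 | Unit 1B: $8,499.54 | Unit 5B: $22,486.96 | Unit G2: $18,700.00 | Unit 5A: $11,778.89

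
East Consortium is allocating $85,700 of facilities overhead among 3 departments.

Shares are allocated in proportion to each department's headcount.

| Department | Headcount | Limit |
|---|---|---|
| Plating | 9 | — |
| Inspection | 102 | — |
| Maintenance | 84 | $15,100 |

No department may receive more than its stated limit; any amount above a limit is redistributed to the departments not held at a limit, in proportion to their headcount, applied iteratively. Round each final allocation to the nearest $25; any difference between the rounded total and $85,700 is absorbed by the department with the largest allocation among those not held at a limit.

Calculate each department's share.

Headcount total: 195.
Pro-rata shares before constraints: Plating 3,955.38; Inspection 44,827.69; Maintenance 36,916.92.
Capped: Maintenance ($15,100); remaining pool $70,600 reallocated over remaining headcount 111.
Remaining shares: Plating 5,724.32 → $5,725; Inspection 64,875.68 → $64,875.

Plating: $5,725 · Inspection: $64,875 · Maintenance: $15,100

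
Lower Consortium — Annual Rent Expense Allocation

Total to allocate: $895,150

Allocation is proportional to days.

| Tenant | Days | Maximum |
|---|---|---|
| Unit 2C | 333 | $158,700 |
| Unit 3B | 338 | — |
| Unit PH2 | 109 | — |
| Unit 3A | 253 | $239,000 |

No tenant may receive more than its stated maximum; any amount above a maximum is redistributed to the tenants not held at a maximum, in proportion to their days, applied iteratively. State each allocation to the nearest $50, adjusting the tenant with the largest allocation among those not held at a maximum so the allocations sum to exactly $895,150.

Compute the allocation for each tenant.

Days total: 1,033.
Proportional shares (ignoring caps): Unit 2C 288,562.39; Unit 3B 292,895.16; Unit PH2 94,454.36; Unit 3A 219,238.09.
Held at cap: Unit 2C ($158,700); remaining pool $736,450 reallocated over remaining days 700.
Held at cap: Unit 3A ($239,000); remaining pool $497,450 reallocated over remaining days 447.
Redistributed shares: Unit 3B 376,147.87 → $376,150; Unit PH2 121,302.13 → $121,300.

Unit 2C: $158,700 | Unit 3B: $376,150 | Unit PH2: $121,300 | Unit 3A: $239,000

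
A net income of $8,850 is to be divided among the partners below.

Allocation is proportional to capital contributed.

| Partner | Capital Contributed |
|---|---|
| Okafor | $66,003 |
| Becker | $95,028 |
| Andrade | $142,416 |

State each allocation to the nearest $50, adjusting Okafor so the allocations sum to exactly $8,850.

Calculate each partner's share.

Okafor: $1,950; Becker: $2,750; Andrade: $4,150

Total capital contributed = 303,447.
Proportional shares: Okafor 66,003/303,447 × $8,850 = 1,924.97; Becker 95,028/303,447 × $8,850 = 2,771.48; Andrade 142,416/303,447 × $8,850 = 4,153.55.
At nearest $50: Okafor $1,900; Becker $2,750; Andrade $4,150. Sum = $8,800.
Difference $8,850 − $8,800 = +$50 applied to Okafor: Okafor becomes $1,950.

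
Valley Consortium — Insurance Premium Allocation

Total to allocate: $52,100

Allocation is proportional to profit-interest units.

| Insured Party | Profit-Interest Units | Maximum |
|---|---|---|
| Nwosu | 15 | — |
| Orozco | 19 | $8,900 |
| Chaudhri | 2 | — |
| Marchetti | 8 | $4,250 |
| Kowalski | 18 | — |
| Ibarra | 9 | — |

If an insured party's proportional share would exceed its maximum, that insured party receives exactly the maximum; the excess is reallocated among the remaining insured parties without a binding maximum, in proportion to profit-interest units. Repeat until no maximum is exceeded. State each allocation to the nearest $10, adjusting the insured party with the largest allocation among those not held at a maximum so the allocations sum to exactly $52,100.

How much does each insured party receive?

Profit-interest units total: 71.
Pro-rata shares before constraints: Nwosu 11,007.04; Orozco 13,942.25; Chaudhri 1,467.61; Marchetti 5,870.42; Kowalski 13,208.45; Ibarra 6,604.23.
Held at cap: Orozco ($8,900), Marchetti ($4,250); residual $38,950 reallocated over remaining profit-interest units 44.
Redistributed shares: Nwosu 13,278.41 → $13,280; Chaudhri 1,770.45 → $1,770; Kowalski 15,934.09 → $15,930; Ibarra 7,967.05 → $7,970.

Nwosu: $13,280; Orozco: $8,900; Chaudhri: $1,770; Marchetti: $4,250; Kowalski: $15,930; Ibarra: $7,970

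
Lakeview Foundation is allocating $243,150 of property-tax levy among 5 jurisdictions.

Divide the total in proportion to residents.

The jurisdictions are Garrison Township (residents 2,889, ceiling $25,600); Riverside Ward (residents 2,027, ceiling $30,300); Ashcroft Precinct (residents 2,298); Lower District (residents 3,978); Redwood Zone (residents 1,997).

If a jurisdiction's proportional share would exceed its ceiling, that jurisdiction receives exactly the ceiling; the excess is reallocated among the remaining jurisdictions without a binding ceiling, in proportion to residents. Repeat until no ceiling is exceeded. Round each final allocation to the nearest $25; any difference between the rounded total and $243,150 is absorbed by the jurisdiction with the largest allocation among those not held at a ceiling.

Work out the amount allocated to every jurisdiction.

Total residents = 13,189.
Proportional shares (ignoring caps): Garrison Township 53,261.08; Riverside Ward 37,369.40; Ashcroft Precinct 42,365.51; Lower District 73,337.68; Redwood Zone 36,816.33.
Capped: Garrison Township ($25,600), Riverside Ward ($30,300); residual $187,250 reallocated over remaining residents 8,273.
Remaining shares: Ashcroft Precinct 52,012.63 → $52,025; Lower District 90,037.53 → $90,050; Redwood Zone 45,199.84 → $45,200.
Rounding difference −$25 applied to Lower District → $90,025.

Garrison Township: $25,600; Riverside Ward: $30,300; Ashcroft Precinct: $52,025; Lower District: $90,025; Redwood Zone: $45,200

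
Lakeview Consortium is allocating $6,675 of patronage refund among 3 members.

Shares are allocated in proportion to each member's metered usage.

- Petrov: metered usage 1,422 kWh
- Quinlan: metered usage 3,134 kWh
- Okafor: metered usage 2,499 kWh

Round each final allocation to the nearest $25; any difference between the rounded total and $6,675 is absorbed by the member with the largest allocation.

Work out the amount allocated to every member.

Sum of metered usage: 7,055.
Proportional shares: Petrov 1,422/7,055 × $6,675 = 1,345.41; Quinlan 3,134/7,055 × $6,675 = 2,965.19; Okafor 2,499/7,055 × $6,675 = 2,364.40.
After rounding ($25): Petrov $1,350; Quinlan $2,975; Okafor $2,375. Sum = $6,700.
Difference $6,675 − $6,700 = −$25 applied to largest allocation (Quinlan): Quinlan becomes $2,950.

Petrov: $1,350; Quinlan: $2,950; Okafor: $2,375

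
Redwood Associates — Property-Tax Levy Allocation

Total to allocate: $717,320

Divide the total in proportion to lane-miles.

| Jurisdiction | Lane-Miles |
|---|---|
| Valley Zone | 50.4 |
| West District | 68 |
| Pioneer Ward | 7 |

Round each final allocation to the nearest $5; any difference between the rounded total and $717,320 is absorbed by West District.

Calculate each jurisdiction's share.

Sum of lane-miles: 125.4.
Pro-rata amounts: Valley Zone 50.4/125.4 × $717,320 = 288,300.86; West District 68/125.4 × $717,320 = 388,977.35; Pioneer Ward 7/125.4 × $717,320 = 40,041.79.
Rounded to nearest $5: Valley Zone $288,300; West District $388,975; Pioneer Ward $40,040. Sum = $717,315.
Difference $717,320 − $717,315 = +$5 applied to West District: West District becomes $388,980.

Valley Zone: $288,300 · West District: $388,980 · Pioneer Ward: $40,040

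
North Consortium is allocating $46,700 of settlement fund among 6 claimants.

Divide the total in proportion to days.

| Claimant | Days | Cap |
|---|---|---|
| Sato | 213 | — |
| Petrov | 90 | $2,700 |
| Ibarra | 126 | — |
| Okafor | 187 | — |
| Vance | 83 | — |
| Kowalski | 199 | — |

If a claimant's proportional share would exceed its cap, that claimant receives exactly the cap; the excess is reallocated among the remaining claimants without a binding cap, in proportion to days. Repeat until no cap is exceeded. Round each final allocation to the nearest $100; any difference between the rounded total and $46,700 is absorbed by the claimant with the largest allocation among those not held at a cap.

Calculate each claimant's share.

Total days = 898.
Unconstrained shares: Sato 11,076.95; Petrov 4,680.40; Ibarra 6,552.56; Okafor 9,724.83; Vance 4,316.37; Kowalski 10,348.89.
Held at cap: Petrov ($2,700); remaining pool $44,000 reallocated over remaining days 808.
Redistributed shares: Sato 11,599.01 → $11,600; Ibarra 6,861.39 → $6,900; Okafor 10,183.17 → $10,200; Vance 4,519.80 → $4,500; Kowalski 10,836.63 → $10,800.

Sato: $11,600 · Petrov: $2,700 · Ibarra: $6,900 · Okafor: $10,200 · Vance: $4,500 · Kowalski: $10,800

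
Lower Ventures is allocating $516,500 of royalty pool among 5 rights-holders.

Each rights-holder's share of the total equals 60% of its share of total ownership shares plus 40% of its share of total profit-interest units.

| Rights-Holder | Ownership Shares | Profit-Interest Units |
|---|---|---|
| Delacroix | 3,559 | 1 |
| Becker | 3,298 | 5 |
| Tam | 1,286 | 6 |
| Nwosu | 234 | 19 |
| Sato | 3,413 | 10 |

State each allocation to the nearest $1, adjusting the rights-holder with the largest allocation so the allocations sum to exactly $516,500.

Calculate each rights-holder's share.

Delacroix: $98,587; Becker: $111,883; Tam: $64,037; Nwosu: $101,892; Sato: $140,101

Ownership shares total 11,790; profit-interest units total 41.
Composite weights (60% ownership shares + 40% profit-interest units): Delacroix 0.1909; Becker 0.2166; Tam 0.1240; Nwosu 0.1973; Sato 0.2713.
Pro-rata amounts: Delacroix 98,587.29; Becker 111,883.01; Tam 64,036.64; Nwosu 101,892.15; Sato 140,100.91.
Rounded to nearest $1: Delacroix $98,587; Becker $111,883; Tam $64,037; Nwosu $101,892; Sato $140,101. Sum = $516,500.
Rounded total matches; no reconciliation needed.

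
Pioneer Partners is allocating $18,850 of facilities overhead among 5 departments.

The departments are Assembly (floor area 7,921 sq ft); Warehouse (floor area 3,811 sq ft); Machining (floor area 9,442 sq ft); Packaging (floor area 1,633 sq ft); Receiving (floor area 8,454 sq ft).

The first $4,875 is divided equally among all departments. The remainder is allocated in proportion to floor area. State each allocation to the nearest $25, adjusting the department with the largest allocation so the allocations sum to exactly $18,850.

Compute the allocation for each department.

Assembly: $4,525 | Warehouse: $2,675 | Machining: $5,200 | Packaging: $1,700 | Receiving: $4,750

Equal tier: $4,875 ÷ 5 = $975 apiece.
Remainder $13,975 by floor area (total 31,261): Assembly 3,541.02 → $3,550; Warehouse 1,703.68 → $1,700; Machining 4,220.98 → $4,225; Packaging 730.02 → $725; Receiving 3,779.30 → $3,775.
Totals: Assembly $975 + $3,550 = $4,525; Warehouse $975 + $1,700 = $2,675; Machining $975 + $4,225 = $5,200; Packaging $975 + $725 = $1,700; Receiving $975 + $3,775 = $4,750.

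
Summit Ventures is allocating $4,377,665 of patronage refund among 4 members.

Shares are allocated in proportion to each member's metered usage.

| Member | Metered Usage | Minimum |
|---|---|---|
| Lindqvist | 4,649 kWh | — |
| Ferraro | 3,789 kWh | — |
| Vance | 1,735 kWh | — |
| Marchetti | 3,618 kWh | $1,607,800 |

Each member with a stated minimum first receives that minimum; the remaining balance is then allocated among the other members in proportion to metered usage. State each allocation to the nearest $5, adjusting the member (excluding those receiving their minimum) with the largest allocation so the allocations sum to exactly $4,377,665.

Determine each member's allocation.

Lindqvist: $1,265,810; Ferraro: $1,031,655; Vance: $472,400; Marchetti: $1,607,800

Fund the minimums — Marchetti $1,607,800. Residual $2,769,865.
Residual split over remaining metered usage 10,173: Lindqvist 1,265,811.70 → $1,265,810; Ferraro 1,031,654.23 → $1,031,655; Vance 472,399.07 → $472,400.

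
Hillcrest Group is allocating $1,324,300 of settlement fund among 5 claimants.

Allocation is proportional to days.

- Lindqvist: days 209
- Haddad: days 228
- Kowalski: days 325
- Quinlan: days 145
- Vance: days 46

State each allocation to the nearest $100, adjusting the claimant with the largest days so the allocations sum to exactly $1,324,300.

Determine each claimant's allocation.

Lindqvist: $290,400; Haddad: $316,800; Kowalski: $451,700; Quinlan: $201,500; Vance: $63,900

Combined days = 209 + 228 + 325 + 145 + 46 = 953.
Raw shares: Lindqvist 290,428.86; Haddad 316,831.48; Kowalski 451,623.82; Quinlan 201,493.70; Vance 63,922.14.
After rounding ($100): Lindqvist $290,400; Haddad $316,800; Kowalski $451,600; Quinlan $201,500; Vance $63,900. Sum = $1,324,200.
Difference $1,324,300 − $1,324,200 = +$100 applied to largest days (Kowalski): Kowalski becomes $451,700.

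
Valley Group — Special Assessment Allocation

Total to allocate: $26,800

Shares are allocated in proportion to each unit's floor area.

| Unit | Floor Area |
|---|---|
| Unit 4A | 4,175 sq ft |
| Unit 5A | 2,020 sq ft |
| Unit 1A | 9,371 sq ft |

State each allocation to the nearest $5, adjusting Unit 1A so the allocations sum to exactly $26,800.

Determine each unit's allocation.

Total floor area = 15,566.
Raw shares: Unit 4A 4,175/15,566 × $26,800 = 7,188.10; Unit 5A 2,020/15,566 × $26,800 = 3,477.84; Unit 1A 9,371/15,566 × $26,800 = 16,134.06.
Rounded to nearest $5: Unit 4A $7,190; Unit 5A $3,480; Unit 1A $16,135. Sum = $26,805.
Difference $26,800 − $26,805 = −$5 applied to Unit 1A: Unit 1A becomes $16,130.

Unit 4A: $7,190; Unit 5A: $3,480; Unit 1A: $16,130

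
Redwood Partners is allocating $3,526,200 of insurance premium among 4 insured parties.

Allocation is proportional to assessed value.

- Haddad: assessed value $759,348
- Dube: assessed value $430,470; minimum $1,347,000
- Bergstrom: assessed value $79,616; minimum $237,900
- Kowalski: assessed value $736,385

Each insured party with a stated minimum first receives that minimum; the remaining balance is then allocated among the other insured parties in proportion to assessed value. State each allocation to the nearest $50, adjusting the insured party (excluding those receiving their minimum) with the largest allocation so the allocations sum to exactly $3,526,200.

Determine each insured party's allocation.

Haddad: $985,550; Dube: $1,347,000; Bergstrom: $237,900; Kowalski: $955,750

Guaranteed amounts: Dube $1,347,000; Bergstrom $237,900. Balance $1,941,300.
Balance split over remaining assessed value 1,495,733: Haddad 985,551.75 → $985,550; Kowalski 955,748.25 → $955,750.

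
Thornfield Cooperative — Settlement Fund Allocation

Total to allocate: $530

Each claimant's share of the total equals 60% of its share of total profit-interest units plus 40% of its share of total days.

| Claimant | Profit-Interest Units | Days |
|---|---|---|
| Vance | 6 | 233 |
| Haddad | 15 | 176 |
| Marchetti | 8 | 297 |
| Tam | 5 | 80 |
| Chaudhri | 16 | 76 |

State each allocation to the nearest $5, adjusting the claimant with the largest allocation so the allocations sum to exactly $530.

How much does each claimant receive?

Vance: $95 | Haddad: $140 | Marchetti: $125 | Tam: $50 | Chaudhri: $120

Profit-interest units total 50; days total 862.
Composite weights (60% profit-interest units + 40% days): Vance 0.1801; Haddad 0.2617; Marchetti 0.2338; Tam 0.0971; Chaudhri 0.2273.
Unrounded shares: Vance 95.46; Haddad 138.69; Marchetti 123.92; Tam 51.48; Chaudhri 120.45.
Rounded to nearest $5: Vance $95; Haddad $140; Marchetti $125; Tam $50; Chaudhri $120. Sum = $530.
No rounding difference to absorb.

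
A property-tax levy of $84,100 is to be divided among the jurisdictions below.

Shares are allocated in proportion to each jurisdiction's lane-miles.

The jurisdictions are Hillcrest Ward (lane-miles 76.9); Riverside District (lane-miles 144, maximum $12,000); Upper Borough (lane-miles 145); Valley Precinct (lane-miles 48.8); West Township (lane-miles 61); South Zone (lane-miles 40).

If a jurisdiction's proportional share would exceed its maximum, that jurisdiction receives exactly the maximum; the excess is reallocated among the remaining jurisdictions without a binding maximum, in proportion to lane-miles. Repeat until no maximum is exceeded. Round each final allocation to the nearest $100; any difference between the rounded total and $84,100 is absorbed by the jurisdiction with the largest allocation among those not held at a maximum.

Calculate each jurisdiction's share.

Combined lane-miles = 515.7.
Pro-rata shares before constraints: Hillcrest Ward 12,540.80; Riverside District 23,483.42; Upper Borough 23,646.50; Valley Precinct 7,958.27; West Township 9,947.84; South Zone 6,523.17.
Held at cap: Riverside District ($12,000); residual $72,100 reallocated over remaining lane-miles 371.7.
Shares after redistribution: Hillcrest Ward 14,916.57 → $14,900; Upper Borough 28,126.18 → $28,100; Valley Precinct 9,465.91 → $9,500; West Township 11,832.39 → $11,800; South Zone 7,758.95 → $7,800.

Hillcrest Ward: $14,900 | Riverside District: $12,000 | Upper Borough: $28,100 | Valley Precinct: $9,500 | West Township: $11,800 | South Zone: $7,800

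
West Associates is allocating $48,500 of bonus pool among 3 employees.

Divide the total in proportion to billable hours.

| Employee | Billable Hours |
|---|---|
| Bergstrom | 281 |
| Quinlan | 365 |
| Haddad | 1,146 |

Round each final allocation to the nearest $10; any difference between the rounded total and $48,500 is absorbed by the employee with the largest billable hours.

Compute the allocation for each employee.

Bergstrom: $7,610; Quinlan: $9,880; Haddad: $31,010

Billable hours total: 1,792.
Pro-rata amounts: Bergstrom 281/1,792 × $48,500 = 7,605.19; Quinlan 365/1,792 × $48,500 = 9,878.63; Haddad 1,146/1,792 × $48,500 = 31,016.18.
At nearest $10: Bergstrom $7,610; Quinlan $9,880; Haddad $31,020. Sum = $48,510.
Difference $48,500 − $48,510 = −$10 applied to largest billable hours (Haddad): Haddad becomes $31,010.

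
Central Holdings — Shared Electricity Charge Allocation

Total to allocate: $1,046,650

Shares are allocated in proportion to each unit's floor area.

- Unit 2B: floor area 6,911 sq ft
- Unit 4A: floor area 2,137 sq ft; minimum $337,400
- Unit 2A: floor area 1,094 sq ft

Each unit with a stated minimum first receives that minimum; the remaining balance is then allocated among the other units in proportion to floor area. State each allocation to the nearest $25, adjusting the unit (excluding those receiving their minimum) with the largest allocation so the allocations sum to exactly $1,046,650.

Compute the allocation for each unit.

Unit 2B: $612,325; Unit 4A: $337,400; Unit 2A: $96,925

Fund the minimums — Unit 4A $337,400. Remaining pool $709,250.
Remaining pool split over remaining floor area 8,005: Unit 2B 612,320.64 → $612,325; Unit 2A 96,929.36 → $96,925.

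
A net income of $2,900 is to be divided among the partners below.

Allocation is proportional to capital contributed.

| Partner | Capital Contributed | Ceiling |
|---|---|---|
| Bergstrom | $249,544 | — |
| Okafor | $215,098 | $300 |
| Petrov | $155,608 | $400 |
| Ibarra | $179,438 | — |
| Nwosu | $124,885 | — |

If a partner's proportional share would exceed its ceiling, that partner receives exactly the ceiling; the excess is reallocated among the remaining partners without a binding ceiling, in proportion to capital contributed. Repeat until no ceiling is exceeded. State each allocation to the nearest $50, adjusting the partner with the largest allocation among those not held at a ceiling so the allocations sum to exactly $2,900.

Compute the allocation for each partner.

Bergstrom: $1,000; Okafor: $300; Petrov: $400; Ibarra: $700; Nwosu: $500

Capital contributed total: 924,573.
Proportional shares (ignoring caps): Bergstrom 782.72; Okafor 674.67; Petrov 488.08; Ibarra 562.82; Nwosu 391.71.
Held at cap: Okafor ($300), Petrov ($400); remaining pool $2,200 reallocated over remaining capital contributed 553,867.
Remaining shares: Bergstrom 991.21 → $1,000; Ibarra 712.74 → $700; Nwosu 496.05 → $500.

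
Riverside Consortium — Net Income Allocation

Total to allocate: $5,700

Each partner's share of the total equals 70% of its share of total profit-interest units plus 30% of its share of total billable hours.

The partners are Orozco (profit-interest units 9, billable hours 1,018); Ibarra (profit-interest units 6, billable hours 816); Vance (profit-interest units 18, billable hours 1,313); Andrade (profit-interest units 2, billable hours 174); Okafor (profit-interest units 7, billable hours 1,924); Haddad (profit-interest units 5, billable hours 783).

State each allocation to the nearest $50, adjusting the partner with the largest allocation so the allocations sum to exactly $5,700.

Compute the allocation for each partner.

Totals — profit-interest units 47, billable hours 6,028.
Composite weights (70% profit-interest units + 30% billable hours): Orozco 0.1847; Ibarra 0.1300; Vance 0.3334; Andrade 0.0384; Okafor 0.2000; Haddad 0.1134.
Pro-rata amounts: Orozco 1,052.82; Ibarra 740.84; Vance 1,900.55; Andrade 219.15; Okafor 1,140.05; Haddad 646.59.
At nearest $50: Orozco $1,050; Ibarra $750; Vance $1,900; Andrade $200; Okafor $1,150; Haddad $650. Sum = $5,700.
No rounding difference to absorb.

Orozco: $1,050; Ibarra: $750; Vance: $1,900; Andrade: $200; Okafor: $1,150; Haddad: $650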